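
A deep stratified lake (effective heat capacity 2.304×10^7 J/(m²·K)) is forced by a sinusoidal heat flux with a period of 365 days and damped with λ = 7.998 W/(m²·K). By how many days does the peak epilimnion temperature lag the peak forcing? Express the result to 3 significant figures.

Areal heat capacity C = 2.304×10^7 J/(m²·K) (given).
ω = 2π / 3.15×10^7 s = 1.99×10^-7 s⁻¹.
Phase lag φ = arctan(Cω/λ) = arctan(4.59/7.998) = 0.521 rad.
Time lag = φ / ω = 0.521 / 1.99×10^-7 = 2.62×10^6 s = 30.3 days.

30.3 days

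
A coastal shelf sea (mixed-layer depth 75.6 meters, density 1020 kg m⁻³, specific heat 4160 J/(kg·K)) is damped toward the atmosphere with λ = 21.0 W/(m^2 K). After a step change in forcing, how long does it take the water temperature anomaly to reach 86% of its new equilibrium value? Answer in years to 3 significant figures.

0.952 years

Areal heat capacity C = ρ c_p D = 1020 × 4160 × 75.6 = 3.21×10^8 J m⁻² K⁻¹.
τ = C / λ = 3.21×10^8 / 21.0 = 1.53×10^7 s.
Fraction reached: 1 − e^(−t/τ) = 0.86 ⇒ t = −τ ln(1 − 0.86) = τ × 1.97.
t = 3.00×10^7 s = 0.952 years.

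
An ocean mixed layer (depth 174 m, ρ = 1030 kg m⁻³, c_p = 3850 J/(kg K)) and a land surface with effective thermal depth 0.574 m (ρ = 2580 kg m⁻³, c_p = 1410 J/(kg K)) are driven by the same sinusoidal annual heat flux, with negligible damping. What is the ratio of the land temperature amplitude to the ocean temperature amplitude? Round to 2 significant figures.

330

C_ocean = 1030 × 3850 × 174 = 6.90×10^8 J/(m²·K).
C_land = 2580 × 1410 × 0.574 = 2.09×10^6 J/(m²·K).
Undamped amplitude ∝ 1/C, so A_land/A_ocean = C_ocean/C_land = 330.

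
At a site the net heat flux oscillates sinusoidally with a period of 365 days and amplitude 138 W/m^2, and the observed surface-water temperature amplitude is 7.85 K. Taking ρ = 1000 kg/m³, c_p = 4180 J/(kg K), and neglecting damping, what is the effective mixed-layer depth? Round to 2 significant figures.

ω = 2π / 3.15×10^7 s = 1.99×10^-7 s⁻¹.
Required C = F₀ / (A ω) = 138 / (7.85 × 1.99×10^-7) = 8.82×10^7 J/(m²·K).
D = C / (ρ c_p) = 8.82×10^7 / (1000 × 4180) = 21.1 m.

21 m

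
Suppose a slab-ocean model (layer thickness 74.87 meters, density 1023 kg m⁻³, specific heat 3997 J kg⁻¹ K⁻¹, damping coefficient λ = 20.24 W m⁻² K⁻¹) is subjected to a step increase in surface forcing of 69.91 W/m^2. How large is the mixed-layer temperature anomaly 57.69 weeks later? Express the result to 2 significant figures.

Areal heat capacity C = ρ c_p D = 1023 × 3997 × 74.87 = 3.06×10^8 J/(m²·K).
τ = C / λ = 3.06×10^8 / 20.24 = 1.51×10^7 s.
Equilibrium anomaly ΔT_eq = F / λ = 69.91 / 20.24 = 3.45 K.
t = 57.69 weeks = 3.49×10^7 s, so t/τ = 2.31.
ΔT(t) = ΔT_eq (1 − e^(−t/τ)) = 3.45 × (1 − e^−2.31) = 3.11 K.

3.1 K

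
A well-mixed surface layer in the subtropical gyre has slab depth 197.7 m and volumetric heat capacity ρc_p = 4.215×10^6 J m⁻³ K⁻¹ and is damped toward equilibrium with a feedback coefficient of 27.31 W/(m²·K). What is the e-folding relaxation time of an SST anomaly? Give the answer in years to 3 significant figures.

Areal heat capacity C = ρc_p × D = 4.215×10^6 × 197.7 = 8.33×10^8 J/(m^2 K).
Relaxation time τ = C / λ = 8.33×10^8 / 27.31 = 3.05×10^7 s.
In years: 3.05×10^7 s / (3.156×10^7 s/year) = 0.967 years.

0.967 years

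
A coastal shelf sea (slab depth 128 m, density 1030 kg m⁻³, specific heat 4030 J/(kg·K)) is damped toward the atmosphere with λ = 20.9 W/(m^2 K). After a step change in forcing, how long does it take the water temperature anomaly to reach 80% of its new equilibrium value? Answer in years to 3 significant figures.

Areal heat capacity C = ρ c_p D = 1030 × 4030 × 128 = 5.31×10^8 J m⁻² K⁻¹.
τ = C / λ = 5.31×10^8 / 20.9 = 2.54×10^7 s.
Fraction reached: 1 − e^(−t/τ) = 0.80 ⇒ t = −τ ln(1 − 0.80) = τ × 1.61.
t = 4.09×10^7 s = 1.30 years.

1.30 years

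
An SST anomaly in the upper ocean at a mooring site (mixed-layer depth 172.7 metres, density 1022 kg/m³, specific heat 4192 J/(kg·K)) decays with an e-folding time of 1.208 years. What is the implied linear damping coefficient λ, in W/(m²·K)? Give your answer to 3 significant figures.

Areal heat capacity C = ρ c_p D = 1022 × 4192 × 172.7 = 7.40×10^8 J/(m²·K).
τ = 1.208 years = 3.81×10^7 s.
λ = C / τ = 7.40×10^8 / 3.81×10^7 = 19.4 W/(m²·K).

19.4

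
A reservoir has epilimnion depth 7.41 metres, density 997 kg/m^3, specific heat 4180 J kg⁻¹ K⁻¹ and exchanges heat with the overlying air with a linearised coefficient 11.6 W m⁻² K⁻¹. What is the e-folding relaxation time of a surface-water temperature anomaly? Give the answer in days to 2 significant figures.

Areal heat capacity C = ρ c_p D = 997 × 4180 × 7.41 = 3.09×10^7 J m⁻² K⁻¹.
Relaxation time τ = C / λ = 3.09×10^7 / 11.6 = 2.66×10^6 s.
In days: 2.66×10^6 s / (86400 s/day) = 30.8 days.

31 days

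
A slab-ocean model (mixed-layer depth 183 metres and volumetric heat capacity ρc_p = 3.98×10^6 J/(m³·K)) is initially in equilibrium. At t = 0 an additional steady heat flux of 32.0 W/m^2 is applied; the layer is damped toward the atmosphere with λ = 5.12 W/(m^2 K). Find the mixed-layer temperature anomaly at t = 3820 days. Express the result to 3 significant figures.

5.64 K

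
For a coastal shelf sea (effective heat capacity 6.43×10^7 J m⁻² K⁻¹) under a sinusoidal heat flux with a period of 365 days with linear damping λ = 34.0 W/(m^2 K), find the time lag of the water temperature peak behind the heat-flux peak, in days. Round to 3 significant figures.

20.9 days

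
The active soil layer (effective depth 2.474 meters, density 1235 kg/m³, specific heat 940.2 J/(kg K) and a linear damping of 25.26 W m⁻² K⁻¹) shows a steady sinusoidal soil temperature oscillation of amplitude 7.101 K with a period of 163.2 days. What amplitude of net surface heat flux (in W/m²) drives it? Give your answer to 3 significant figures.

Areal heat capacity C = ρ c_p D = 1235 × 940.2 × 2.474 = 2.87×10^6 J/(m^2 K).
ω = 2π / 1.41×10^7 s = 4.46×10^-7 s⁻¹.
√((Cω)² + λ²) = √((1.28)² + 25.26²) = 25.3 W/(m²·K).
F₀ = A × √((Cω)²+λ²) = 7.101 × 25.3 = 180 W/m².

180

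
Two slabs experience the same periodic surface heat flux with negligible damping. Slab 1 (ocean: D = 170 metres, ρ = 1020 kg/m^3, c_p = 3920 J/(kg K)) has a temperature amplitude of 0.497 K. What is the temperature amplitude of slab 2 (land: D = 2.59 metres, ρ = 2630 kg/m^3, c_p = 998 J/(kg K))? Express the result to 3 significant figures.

49.7 K

C_ocean = 6.80×10^8 J/(m²·K); C_land = 6.80×10^6 J/(m²·K).
A ∝ 1/C ⇒ A_land = A_ocean × C_ocean/C_land = 0.497 × 100 = 49.7 K.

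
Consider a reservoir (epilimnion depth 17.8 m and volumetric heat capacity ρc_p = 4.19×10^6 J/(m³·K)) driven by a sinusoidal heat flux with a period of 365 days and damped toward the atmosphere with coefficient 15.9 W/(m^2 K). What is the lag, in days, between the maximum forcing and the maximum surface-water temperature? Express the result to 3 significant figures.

Areal heat capacity C = ρc_p × D = 4.19×10^6 × 17.8 = 7.46×10^7 J/(m²·K).
ω = 2π / 3.15×10^7 s = 1.99×10^-7 s⁻¹.
Phase lag φ = arctan(Cω/λ) = arctan(14.9/15.9) = 0.752 rad.
Time lag = φ / ω = 0.752 / 1.99×10^-7 = 3.77×10^6 s = 43.7 days.

43.7 days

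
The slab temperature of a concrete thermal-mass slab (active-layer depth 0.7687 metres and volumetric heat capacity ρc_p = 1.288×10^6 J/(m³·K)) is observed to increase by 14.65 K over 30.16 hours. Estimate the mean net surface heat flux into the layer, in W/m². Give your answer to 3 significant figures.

134

Areal heat capacity C = ρc_p × D = 1.288×10^6 × 0.7687 = 9.90×10^5 J/(m²·K).
Required heat per unit area: Q = C ΔT = 9.90×10^5 × 14.65 = 1.45×10^7 J/m².
Flux F = Q / Δt = 1.45×10^7 / 1.09×10^5 s = 134 W/m².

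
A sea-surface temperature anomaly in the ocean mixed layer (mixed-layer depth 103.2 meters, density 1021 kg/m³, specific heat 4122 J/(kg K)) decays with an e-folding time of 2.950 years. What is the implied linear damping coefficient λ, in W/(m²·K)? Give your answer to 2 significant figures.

4.7

Areal heat capacity C = ρ c_p D = 1021 × 4122 × 103.2 = 4.34×10^8 J m⁻² K⁻¹.
τ = 2.950 years = 9.31×10^7 s.
λ = C / τ = 4.34×10^8 / 9.31×10^7 = 4.67 W/(m²·K).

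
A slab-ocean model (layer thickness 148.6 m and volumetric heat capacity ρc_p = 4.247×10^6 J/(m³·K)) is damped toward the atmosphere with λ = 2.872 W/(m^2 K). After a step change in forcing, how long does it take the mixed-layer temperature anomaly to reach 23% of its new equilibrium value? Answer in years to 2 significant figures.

1.8 years

Areal heat capacity C = ρc_p × D = 4.247×10^6 × 148.6 = 6.31×10^8 J m⁻² K⁻¹.
τ = C / λ = 6.31×10^8 / 2.872 = 2.20×10^8 s.
Fraction reached: 1 − e^(−t/τ) = 0.23 ⇒ t = −τ ln(1 − 0.23) = τ × 0.261.
t = 5.74×10^7 s = 1.82 years.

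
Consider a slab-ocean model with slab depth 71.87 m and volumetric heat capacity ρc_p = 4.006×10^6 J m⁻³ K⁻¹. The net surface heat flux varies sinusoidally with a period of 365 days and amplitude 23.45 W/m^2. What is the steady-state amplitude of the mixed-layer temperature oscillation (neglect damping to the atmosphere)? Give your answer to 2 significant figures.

0.41 K

Areal heat capacity C = ρc_p × D = 4.006×10^6 × 71.87 = 2.88×10^8 J/(m^2 K).
Angular frequency ω = 2π / T = 2π / 3.15×10^7 s = 1.99×10^-7 s⁻¹.
Cω = 2.88×10^8 × 1.99×10^-7 = 57.4 W/(m²·K).
Amplitude A = F₀ / (Cω) = 23.45 / 57.4 = 0.409 K.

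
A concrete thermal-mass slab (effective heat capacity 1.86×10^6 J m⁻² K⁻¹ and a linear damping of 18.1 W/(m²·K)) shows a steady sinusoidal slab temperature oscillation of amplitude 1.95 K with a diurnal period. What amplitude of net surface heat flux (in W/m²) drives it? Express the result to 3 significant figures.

Areal heat capacity C = 1.86×10^6 J m⁻² K⁻¹ (given).
ω = 2π / 86400 s = 7.27×10^-5 s⁻¹.
√((Cω)² + λ²) = √((135)² + 18.1²) = 136 W/(m²·K).
F₀ = A × √((Cω)²+λ²) = 1.95 × 136 = 266 W/m².

266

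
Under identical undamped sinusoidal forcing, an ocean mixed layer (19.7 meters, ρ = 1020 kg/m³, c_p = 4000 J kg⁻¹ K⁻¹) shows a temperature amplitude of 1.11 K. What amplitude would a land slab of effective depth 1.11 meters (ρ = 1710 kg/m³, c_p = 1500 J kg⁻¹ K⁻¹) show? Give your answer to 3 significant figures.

C_ocean = 8.04×10^7 J/(m²·K); C_land = 2.85×10^6 J/(m²·K).
A ∝ 1/C ⇒ A_land = A_ocean × C_ocean/C_land = 1.11 × 28.2 = 31.3 K.

31.3 K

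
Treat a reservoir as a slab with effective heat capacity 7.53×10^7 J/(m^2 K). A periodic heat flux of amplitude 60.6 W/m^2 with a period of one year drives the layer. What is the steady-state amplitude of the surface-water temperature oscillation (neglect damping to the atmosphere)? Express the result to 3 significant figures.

4.04 K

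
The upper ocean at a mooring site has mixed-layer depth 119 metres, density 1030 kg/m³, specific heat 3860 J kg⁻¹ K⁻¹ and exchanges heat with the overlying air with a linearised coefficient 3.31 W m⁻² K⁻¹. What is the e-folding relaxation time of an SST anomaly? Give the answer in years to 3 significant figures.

4.53 years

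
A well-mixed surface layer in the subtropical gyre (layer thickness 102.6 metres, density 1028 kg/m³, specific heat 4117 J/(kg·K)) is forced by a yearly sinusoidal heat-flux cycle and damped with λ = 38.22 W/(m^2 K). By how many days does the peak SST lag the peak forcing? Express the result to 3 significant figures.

67.1 days

Areal heat capacity C = ρ c_p D = 1028 × 4117 × 102.6 = 4.34×10^8 J/(m²·K).
ω = 2π / 3.15×10^7 s = 1.99×10^-7 s⁻¹.
Phase lag φ = arctan(Cω/λ) = arctan(86.5/38.22) = 1.15 rad.
Time lag = φ / ω = 1.15 / 1.99×10^-7 = 5.80×10^6 s = 67.1 days.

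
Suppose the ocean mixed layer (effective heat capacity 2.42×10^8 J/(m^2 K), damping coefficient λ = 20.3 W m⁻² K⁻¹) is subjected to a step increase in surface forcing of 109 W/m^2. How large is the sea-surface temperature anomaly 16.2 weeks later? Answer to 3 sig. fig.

Areal heat capacity C = 2.42×10^8 J/(m^2 K) (given).
τ = C / λ = 2.42×10^8 / 20.3 = 1.19×10^7 s.
Equilibrium anomaly ΔT_eq = F / λ = 109 / 20.3 = 5.37 K.
t = 16.2 weeks = 9.80×10^6 s, so t/τ = 0.822.
ΔT(t) = ΔT_eq (1 − e^(−t/τ)) = 5.37 × (1 − e^−0.822) = 3.01 K.

3.01 K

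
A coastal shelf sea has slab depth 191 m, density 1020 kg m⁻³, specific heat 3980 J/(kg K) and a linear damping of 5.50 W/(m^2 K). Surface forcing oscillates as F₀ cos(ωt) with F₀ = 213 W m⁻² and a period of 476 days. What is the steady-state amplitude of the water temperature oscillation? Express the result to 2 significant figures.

1.8 K

Areal heat capacity C = ρ c_p D = 1020 × 3980 × 191 = 7.75×10^8 J m⁻² K⁻¹.
Angular frequency ω = 2π / T = 2π / 4.11×10^7 s = 1.53×10^-7 s⁻¹.
√((Cω)² + λ²) = √((118)² + 5.50²) = 119 W/(m²·K).
Amplitude A = F₀ / √((Cω)²+λ²) = 213 / 119 = 1.80 K.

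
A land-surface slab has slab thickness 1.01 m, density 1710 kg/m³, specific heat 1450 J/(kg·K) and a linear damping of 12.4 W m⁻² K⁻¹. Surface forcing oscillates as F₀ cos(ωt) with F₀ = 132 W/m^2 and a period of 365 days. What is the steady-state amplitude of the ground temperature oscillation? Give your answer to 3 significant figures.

10.6 K

Areal heat capacity C = ρ c_p D = 1710 × 1450 × 1.01 = 2.50×10^6 J/(m^2 K).
Angular frequency ω = 2π / T = 2π / 3.15×10^7 s = 1.99×10^-7 s⁻¹.
√((Cω)² + λ²) = √((0.499)² + 12.4²) = 12.4 W/(m²·K).
Amplitude A = F₀ / √((Cω)²+λ²) = 132 / 12.4 = 10.6 K.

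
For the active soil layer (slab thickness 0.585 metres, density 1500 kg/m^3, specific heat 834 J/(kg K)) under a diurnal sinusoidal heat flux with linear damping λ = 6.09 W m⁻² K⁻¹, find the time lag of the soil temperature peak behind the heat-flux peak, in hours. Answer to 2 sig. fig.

Areal heat capacity C = ρ c_p D = 1500 × 834 × 0.585 = 7.32×10^5 J/(m^2 K).
ω = 2π / 86400 s = 7.27×10^-5 s⁻¹.
Phase lag φ = arctan(Cω/λ) = arctan(53.2/6.09) = 1.46 rad.
Time lag = φ / ω = 1.46 / 7.27×10^-5 = 20000 s = 5.56 hours.

5.6 hours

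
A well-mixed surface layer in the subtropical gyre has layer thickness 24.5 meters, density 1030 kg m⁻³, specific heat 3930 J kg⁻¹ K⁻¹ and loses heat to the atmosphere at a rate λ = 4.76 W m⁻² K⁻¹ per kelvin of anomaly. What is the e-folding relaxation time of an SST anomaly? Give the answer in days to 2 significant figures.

240 days

Areal heat capacity C = ρ c_p D = 1030 × 3930 × 24.5 = 9.92×10^7 J/(m²·K).
Relaxation time τ = C / λ = 9.92×10^7 / 4.76 = 2.08×10^7 s.
In days: 2.08×10^7 s / (86400 s/day) = 241 days.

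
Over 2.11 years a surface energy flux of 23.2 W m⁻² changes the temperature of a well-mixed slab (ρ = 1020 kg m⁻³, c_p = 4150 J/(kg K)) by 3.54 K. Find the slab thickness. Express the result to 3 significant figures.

103 m

Heat input Q = F Δt = 23.2 × 6.66×10^7 s = 1.54×10^9 J/m².
Required areal heat capacity C = Q / ΔT = 4.36×10^8 J/(m²·K).
Depth D = C / (ρ c_p) = 4.36×10^8 / (1020 × 4150) = 103 m.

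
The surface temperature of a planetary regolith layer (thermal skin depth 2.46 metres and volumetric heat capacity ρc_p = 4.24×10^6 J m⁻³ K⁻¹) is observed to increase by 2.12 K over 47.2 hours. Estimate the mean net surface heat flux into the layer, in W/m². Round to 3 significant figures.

130

Areal heat capacity C = ρc_p × D = 4.24×10^6 × 2.46 = 1.04×10^7 J/(m^2 K).
Required heat per unit area: Q = C ΔT = 1.04×10^7 × 2.12 = 2.21×10^7 J/m².
Flux F = Q / Δt = 2.21×10^7 / 1.70×10^5 s = 130 W/m².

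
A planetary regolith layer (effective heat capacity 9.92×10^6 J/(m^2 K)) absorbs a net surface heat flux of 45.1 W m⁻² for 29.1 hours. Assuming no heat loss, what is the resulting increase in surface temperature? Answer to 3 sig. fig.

0.476 K

Areal heat capacity C = 9.92×10^6 J/(m^2 K) (given).
Net heat input Q = F Δt = 45.1 × (29.1 hours × 3600 s/hour) = 4.72×10^6 J/m².
ΔT = Q / C = 4.72×10^6 / 9.92×10^6 = 0.476 K.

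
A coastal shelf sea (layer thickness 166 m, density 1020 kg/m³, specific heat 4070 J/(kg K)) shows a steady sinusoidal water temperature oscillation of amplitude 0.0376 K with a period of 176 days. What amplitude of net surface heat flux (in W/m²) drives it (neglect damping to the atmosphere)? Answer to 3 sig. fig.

Areal heat capacity C = ρ c_p D = 1020 × 4070 × 166 = 6.89×10^8 J m⁻² K⁻¹.
ω = 2π / 1.52×10^7 s = 4.13×10^-7 s⁻¹.
Cω = 6.89×10^8 × 4.13×10^-7 = 285 W/(m²·K).
F₀ = A × Cω = 0.0376 × 285 = 10.7 W/m².

10.7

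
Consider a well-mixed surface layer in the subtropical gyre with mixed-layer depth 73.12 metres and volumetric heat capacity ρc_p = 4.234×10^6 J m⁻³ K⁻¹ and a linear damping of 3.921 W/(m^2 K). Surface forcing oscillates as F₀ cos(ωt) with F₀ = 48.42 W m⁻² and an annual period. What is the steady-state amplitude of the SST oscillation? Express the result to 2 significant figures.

0.78 K

Areal heat capacity C = ρc_p × D = 4.234×10^6 × 73.12 = 3.10×10^8 J/(m²·K).
Angular frequency ω = 2π / T = 2π / 3.15×10^7 s = 1.99×10^-7 s⁻¹.
√((Cω)² + λ²) = √((61.7)² + 3.921²) = 61.8 W/(m²·K).
Amplitude A = F₀ / √((Cω)²+λ²) = 48.42 / 61.8 = 0.783 K.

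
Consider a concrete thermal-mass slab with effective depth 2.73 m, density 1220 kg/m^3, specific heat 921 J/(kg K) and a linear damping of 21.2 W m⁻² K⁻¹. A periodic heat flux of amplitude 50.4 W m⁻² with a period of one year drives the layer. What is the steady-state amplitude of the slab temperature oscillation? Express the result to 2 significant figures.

Areal heat capacity C = ρ c_p D = 1220 × 921 × 2.73 = 3.07×10^6 J m⁻² K⁻¹.
Angular frequency ω = 2π / T = 2π / 3.15×10^7 s = 1.99×10^-7 s⁻¹.
√((Cω)² + λ²) = √((0.611)² + 21.2²) = 21.2 W/(m²·K).
Amplitude A = F₀ / √((Cω)²+λ²) = 50.4 / 21.2 = 2.38 K.

2.4 K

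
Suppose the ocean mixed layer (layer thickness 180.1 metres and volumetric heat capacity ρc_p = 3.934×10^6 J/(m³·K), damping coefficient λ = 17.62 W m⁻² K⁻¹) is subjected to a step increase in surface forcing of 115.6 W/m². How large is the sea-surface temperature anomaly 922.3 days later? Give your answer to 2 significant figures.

5.7 K

Areal heat capacity C = ρc_p × D = 3.934×10^6 × 180.1 = 7.09×10^8 J/(m²·K).
τ = C / λ = 7.09×10^8 / 17.62 = 4.02×10^7 s.
Equilibrium anomaly ΔT_eq = F / λ = 115.6 / 17.62 = 6.56 K.
t = 922.3 days = 7.97×10^7 s, so t/τ = 1.98.
ΔT(t) = ΔT_eq (1 − e^(−t/τ)) = 6.56 × (1 − e^−1.98) = 5.66 K.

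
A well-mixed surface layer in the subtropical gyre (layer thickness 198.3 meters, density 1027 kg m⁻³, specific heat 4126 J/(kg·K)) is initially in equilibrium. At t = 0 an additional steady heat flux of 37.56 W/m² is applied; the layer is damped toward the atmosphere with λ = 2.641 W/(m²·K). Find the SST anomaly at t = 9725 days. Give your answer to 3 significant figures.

Areal heat capacity C = ρ c_p D = 1027 × 4126 × 198.3 = 8.40×10^8 J m⁻² K⁻¹.
τ = C / λ = 8.40×10^8 / 2.641 = 3.18×10^8 s.
Equilibrium anomaly ΔT_eq = F / λ = 37.56 / 2.641 = 14.2 K.
t = 9725 days = 8.40×10^8 s, so t/τ = 2.64.
ΔT(t) = ΔT_eq (1 − e^(−t/τ)) = 14.2 × (1 − e^−2.64) = 13.2 K.

13.2 K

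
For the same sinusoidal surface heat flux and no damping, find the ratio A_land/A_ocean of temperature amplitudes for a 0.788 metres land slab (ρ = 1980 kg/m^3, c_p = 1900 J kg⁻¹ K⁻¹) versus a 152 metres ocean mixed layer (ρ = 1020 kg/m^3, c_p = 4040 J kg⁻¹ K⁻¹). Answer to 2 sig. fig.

210

C_ocean = 1020 × 4040 × 152 = 6.26×10^8 J/(m²·K).
C_land = 1980 × 1900 × 0.788 = 2.96×10^6 J/(m²·K).
Undamped amplitude ∝ 1/C, so A_land/A_ocean = C_ocean/C_land = 211.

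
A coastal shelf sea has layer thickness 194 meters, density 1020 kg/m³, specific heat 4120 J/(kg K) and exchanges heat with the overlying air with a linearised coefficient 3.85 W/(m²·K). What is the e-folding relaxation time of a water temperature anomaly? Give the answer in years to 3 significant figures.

Areal heat capacity C = ρ c_p D = 1020 × 4120 × 194 = 8.15×10^8 J/(m^2 K).
Relaxation time τ = C / λ = 8.15×10^8 / 3.85 = 2.12×10^8 s.
In years: 2.12×10^8 s / (3.156×10^7 s/year) = 6.71 years.

6.71 years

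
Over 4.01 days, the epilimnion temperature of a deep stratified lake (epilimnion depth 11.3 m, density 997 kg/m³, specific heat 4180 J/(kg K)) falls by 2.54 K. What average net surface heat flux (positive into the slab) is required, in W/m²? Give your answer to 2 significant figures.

-350

Areal heat capacity C = ρ c_p D = 997 × 4180 × 11.3 = 4.71×10^7 J/(m²·K).
Required heat per unit area: Q = C ΔT = 4.71×10^7 × -2.54 = -1.20×10^8 J/m².
Flux F = Q / Δt = -1.20×10^8 / 3.46×10^5 s = -345 W/m².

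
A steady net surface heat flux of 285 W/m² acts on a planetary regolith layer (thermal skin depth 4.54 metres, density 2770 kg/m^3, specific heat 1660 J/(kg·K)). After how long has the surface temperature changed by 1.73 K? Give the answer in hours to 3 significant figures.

Areal heat capacity C = ρ c_p D = 2770 × 1660 × 4.54 = 2.09×10^7 J m⁻² K⁻¹.
Time required: Δt = C ΔT / F = 2.09×10^7 × 1.73 / 285 = 1.27×10^5 s.
In hours: 1.27×10^5 s / (3600 s/hour) = 35.2 hours.

35.2 hours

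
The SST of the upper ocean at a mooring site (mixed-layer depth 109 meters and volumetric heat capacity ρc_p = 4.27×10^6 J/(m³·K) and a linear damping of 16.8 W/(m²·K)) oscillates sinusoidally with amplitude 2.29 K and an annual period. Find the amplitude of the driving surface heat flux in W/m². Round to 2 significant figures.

Areal heat capacity C = ρc_p × D = 4.27×10^6 × 109 = 4.65×10^8 J/(m^2 K).
ω = 2π / 3.15×10^7 s = 1.99×10^-7 s⁻¹.
√((Cω)² + λ²) = √((92.7)² + 16.8²) = 94.2 W/(m²·K).
F₀ = A × √((Cω)²+λ²) = 2.29 × 94.2 = 216 W/m².

220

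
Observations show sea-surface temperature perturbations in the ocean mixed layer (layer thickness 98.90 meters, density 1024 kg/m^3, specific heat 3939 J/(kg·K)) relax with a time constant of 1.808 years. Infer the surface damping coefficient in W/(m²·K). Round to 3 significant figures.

Areal heat capacity C = ρ c_p D = 1024 × 3939 × 98.90 = 3.99×10^8 J m⁻² K⁻¹.
τ = 1.808 years = 5.71×10^7 s.
λ = C / τ = 3.99×10^8 / 5.71×10^7 = 6.99 W/(m²·K).

6.99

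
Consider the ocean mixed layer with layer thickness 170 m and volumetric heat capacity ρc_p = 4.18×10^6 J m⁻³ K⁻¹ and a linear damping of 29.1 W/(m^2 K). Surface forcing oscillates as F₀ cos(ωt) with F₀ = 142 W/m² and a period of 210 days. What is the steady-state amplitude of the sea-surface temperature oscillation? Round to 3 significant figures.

0.573 K

Areal heat capacity C = ρc_p × D = 4.18×10^6 × 170 = 7.11×10^8 J m⁻² K⁻¹.
Angular frequency ω = 2π / T = 2π / 1.81×10^7 s = 3.46×10^-7 s⁻¹.
√((Cω)² + λ²) = √((246)² + 29.1²) = 248 W/(m²·K).
Amplitude A = F₀ / √((Cω)²+λ²) = 142 / 248 = 0.573 K.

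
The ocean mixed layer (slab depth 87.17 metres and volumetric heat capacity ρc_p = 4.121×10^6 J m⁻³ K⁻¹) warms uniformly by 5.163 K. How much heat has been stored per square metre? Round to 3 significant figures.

Areal heat capacity C = ρc_p × D = 4.121×10^6 × 87.17 = 3.59×10^8 J m⁻² K⁻¹.
ΔQ = C ΔT = 3.59×10^8 × 5.163 = 1.85×10^9 J/m².

1.85×10^9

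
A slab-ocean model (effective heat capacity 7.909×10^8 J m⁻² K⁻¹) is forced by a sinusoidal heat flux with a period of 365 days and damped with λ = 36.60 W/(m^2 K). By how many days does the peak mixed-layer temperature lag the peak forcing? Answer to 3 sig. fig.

Areal heat capacity C = 7.909×10^8 J m⁻² K⁻¹ (given).
ω = 2π / 3.15×10^7 s = 1.99×10^-7 s⁻¹.
Phase lag φ = arctan(Cω/λ) = arctan(158/36.60) = 1.34 rad.
Time lag = φ / ω = 1.34 / 1.99×10^-7 = 6.74×10^6 s = 78.0 days.

78.0 days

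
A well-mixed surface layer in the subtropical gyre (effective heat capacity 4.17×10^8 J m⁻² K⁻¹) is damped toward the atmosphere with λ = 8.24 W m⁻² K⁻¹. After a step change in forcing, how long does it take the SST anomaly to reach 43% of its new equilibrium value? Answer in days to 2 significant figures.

330 days

Areal heat capacity C = 4.17×10^8 J m⁻² K⁻¹ (given).
τ = C / λ = 4.17×10^8 / 8.24 = 5.06×10^7 s.
Fraction reached: 1 − e^(−t/τ) = 0.43 ⇒ t = −τ ln(1 − 0.43) = τ × 0.562.
t = 2.84×10^7 s = 329 days.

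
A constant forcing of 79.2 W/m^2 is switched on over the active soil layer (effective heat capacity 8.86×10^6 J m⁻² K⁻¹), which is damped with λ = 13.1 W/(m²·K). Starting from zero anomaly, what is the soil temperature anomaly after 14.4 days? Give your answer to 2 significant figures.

5.1 K

Areal heat capacity C = 8.86×10^6 J m⁻² K⁻¹ (given).
τ = C / λ = 8.86×10^6 / 13.1 = 6.76×10^5 s.
Equilibrium anomaly ΔT_eq = F / λ = 79.2 / 13.1 = 6.05 K.
t = 14.4 days = 1.24×10^6 s, so t/τ = 1.84.
ΔT(t) = ΔT_eq (1 − e^(−t/τ)) = 6.05 × (1 − e^−1.84) = 5.09 K.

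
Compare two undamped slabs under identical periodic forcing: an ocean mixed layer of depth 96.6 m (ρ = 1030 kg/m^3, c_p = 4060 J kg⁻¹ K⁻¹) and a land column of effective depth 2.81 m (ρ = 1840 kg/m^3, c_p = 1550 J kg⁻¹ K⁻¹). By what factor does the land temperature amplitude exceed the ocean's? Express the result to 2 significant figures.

50

C_ocean = 1030 × 4060 × 96.6 = 4.04×10^8 J/(m²·K).
C_land = 1840 × 1550 × 2.81 = 8.01×10^6 J/(m²·K).
Undamped amplitude ∝ 1/C, so A_land/A_ocean = C_ocean/C_land = 50.4.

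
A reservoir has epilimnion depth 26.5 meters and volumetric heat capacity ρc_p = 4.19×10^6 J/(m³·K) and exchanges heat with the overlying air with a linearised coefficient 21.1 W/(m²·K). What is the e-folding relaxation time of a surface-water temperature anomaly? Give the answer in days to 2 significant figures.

Areal heat capacity C = ρc_p × D = 4.19×10^6 × 26.5 = 1.11×10^8 J m⁻² K⁻¹.
Relaxation time τ = C / λ = 1.11×10^8 / 21.1 = 5.26×10^6 s.
In days: 5.26×10^6 s / (86400 s/day) = 60.9 days.

61 days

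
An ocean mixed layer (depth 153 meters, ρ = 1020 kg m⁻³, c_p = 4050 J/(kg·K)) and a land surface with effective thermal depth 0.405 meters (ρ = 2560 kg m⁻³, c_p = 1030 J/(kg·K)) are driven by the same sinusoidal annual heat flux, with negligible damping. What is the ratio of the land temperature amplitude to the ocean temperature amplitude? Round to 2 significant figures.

590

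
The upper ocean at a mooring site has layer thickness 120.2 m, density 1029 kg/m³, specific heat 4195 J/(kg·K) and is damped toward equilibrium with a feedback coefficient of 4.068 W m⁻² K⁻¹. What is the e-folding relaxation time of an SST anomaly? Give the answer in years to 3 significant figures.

Areal heat capacity C = ρ c_p D = 1029 × 4195 × 120.2 = 5.19×10^8 J m⁻² K⁻¹.
Relaxation time τ = C / λ = 5.19×10^8 / 4.068 = 1.28×10^8 s.
In years: 1.28×10^8 s / (3.156×10^7 s/year) = 4.04 years.

4.04 years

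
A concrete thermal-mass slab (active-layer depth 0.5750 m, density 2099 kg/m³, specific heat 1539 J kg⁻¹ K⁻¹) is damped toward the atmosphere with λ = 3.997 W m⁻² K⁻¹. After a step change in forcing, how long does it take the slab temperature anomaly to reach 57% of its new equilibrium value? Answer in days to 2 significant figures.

Areal heat capacity C = ρ c_p D = 2099 × 1539 × 0.5750 = 1.86×10^6 J/(m²·K).
τ = C / λ = 1.86×10^6 / 3.997 = 4.65×10^5 s.
Fraction reached: 1 − e^(−t/τ) = 0.57 ⇒ t = −τ ln(1 − 0.57) = τ × 0.844.
t = 3.92×10^5 s = 4.54 days.

4.5 days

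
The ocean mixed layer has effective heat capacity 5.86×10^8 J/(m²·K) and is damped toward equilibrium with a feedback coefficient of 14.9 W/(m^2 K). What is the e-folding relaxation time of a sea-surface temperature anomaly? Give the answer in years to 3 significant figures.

Areal heat capacity C = 5.86×10^8 J/(m²·K) (given).
Relaxation time τ = C / λ = 5.86×10^8 / 14.9 = 3.93×10^7 s.
In years: 3.93×10^7 s / (3.156×10^7 s/year) = 1.25 years.

1.25 years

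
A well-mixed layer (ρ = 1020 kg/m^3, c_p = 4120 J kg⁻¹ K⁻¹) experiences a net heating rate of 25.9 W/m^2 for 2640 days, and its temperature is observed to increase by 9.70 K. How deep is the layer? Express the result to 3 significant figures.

Heat input Q = F Δt = 25.9 × 2.28×10^8 s = 5.91×10^9 J/m².
Required areal heat capacity C = Q / ΔT = 6.09×10^8 J/(m²·K).
Depth D = C / (ρ c_p) = 6.09×10^8 / (1020 × 4120) = 145 m.

145 m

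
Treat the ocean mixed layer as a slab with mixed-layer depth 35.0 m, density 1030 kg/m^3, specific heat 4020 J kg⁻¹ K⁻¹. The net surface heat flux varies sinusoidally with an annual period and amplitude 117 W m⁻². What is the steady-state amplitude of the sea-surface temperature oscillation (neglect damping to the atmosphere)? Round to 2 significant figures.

4.1 K

Areal heat capacity C = ρ c_p D = 1030 × 4020 × 35.0 = 1.45×10^8 J/(m^2 K).
Angular frequency ω = 2π / T = 2π / 3.15×10^7 s = 1.99×10^-7 s⁻¹.
Cω = 1.45×10^8 × 1.99×10^-7 = 28.9 W/(m²·K).
Amplitude A = F₀ / (Cω) = 117 / 28.9 = 4.05 K.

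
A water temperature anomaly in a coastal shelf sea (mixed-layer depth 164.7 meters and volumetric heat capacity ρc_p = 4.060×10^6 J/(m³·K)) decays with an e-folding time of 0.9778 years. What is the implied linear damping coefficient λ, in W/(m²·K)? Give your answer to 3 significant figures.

21.7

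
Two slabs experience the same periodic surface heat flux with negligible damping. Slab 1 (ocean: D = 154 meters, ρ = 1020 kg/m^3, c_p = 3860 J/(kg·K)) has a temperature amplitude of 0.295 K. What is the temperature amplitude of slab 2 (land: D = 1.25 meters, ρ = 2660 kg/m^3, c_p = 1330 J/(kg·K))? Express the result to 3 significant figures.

C_ocean = 6.06×10^8 J/(m²·K); C_land = 4.42×10^6 J/(m²·K).
A ∝ 1/C ⇒ A_land = A_ocean × C_ocean/C_land = 0.295 × 137 = 40.4 K.

40.4 K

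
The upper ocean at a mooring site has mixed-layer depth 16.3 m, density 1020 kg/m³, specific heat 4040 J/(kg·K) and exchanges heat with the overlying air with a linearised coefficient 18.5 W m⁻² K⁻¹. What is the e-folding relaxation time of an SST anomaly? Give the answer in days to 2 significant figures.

42 days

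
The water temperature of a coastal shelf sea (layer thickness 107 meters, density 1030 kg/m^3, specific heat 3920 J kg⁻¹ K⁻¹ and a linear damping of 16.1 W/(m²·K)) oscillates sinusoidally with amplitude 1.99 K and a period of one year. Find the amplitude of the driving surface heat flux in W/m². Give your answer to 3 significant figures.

174

Areal heat capacity C = ρ c_p D = 1030 × 3920 × 107 = 4.32×10^8 J/(m²·K).
ω = 2π / 3.15×10^7 s = 1.99×10^-7 s⁻¹.
√((Cω)² + λ²) = √((86.1)² + 16.1²) = 87.6 W/(m²·K).
F₀ = A × √((Cω)²+λ²) = 1.99 × 87.6 = 174 W/m².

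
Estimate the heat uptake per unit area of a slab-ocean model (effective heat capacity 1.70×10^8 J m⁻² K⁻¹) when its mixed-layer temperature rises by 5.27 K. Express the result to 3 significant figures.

8.96×10^8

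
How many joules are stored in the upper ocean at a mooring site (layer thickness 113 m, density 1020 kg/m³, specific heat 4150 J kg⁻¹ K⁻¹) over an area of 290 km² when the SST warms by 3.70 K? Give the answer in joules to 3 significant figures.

Areal heat capacity C = ρ c_p D = 1020 × 4150 × 113 = 4.78×10^8 J/(m²·K).
Heat per unit area: q = C ΔT = 4.78×10^8 × 3.70 = 1.77×10^9 J/m².
Total heat: Q = q × A = 1.77×10^9 × (290 × 10⁶ m²) = 5.13×10^17 J.

5.13×10^17 J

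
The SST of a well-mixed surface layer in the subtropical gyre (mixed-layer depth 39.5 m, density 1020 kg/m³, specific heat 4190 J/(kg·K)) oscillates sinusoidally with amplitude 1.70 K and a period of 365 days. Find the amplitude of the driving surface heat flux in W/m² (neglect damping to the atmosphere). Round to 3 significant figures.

57.2

Areal heat capacity C = ρ c_p D = 1020 × 4190 × 39.5 = 1.69×10^8 J m⁻² K⁻¹.
ω = 2π / 3.15×10^7 s = 1.99×10^-7 s⁻¹.
Cω = 1.69×10^8 × 1.99×10^-7 = 33.6 W/(m²·K).
F₀ = A × Cω = 1.70 × 33.6 = 57.2 W/m².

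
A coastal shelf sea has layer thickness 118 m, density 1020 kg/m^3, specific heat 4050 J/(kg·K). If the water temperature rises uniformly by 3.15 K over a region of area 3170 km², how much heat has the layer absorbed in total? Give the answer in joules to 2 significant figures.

4.9×10^18 J

Areal heat capacity C = ρ c_p D = 1020 × 4050 × 118 = 4.87×10^8 J/(m²·K).
Heat per unit area: q = C ΔT = 4.87×10^8 × 3.15 = 1.54×10^9 J/m².
Total heat: Q = q × A = 1.54×10^9 × (3170 × 10⁶ m²) = 4.87×10^18 J.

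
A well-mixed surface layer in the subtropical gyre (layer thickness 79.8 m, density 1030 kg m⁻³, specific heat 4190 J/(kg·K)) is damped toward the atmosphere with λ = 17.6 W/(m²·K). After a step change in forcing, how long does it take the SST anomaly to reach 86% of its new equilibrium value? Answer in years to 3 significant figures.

Areal heat capacity C = ρ c_p D = 1030 × 4190 × 79.8 = 3.44×10^8 J m⁻² K⁻¹.
τ = C / λ = 3.44×10^8 / 17.6 = 1.96×10^7 s.
Fraction reached: 1 − e^(−t/τ) = 0.86 ⇒ t = −τ ln(1 − 0.86) = τ × 1.97.
t = 3.85×10^7 s = 1.22 years.

1.22 years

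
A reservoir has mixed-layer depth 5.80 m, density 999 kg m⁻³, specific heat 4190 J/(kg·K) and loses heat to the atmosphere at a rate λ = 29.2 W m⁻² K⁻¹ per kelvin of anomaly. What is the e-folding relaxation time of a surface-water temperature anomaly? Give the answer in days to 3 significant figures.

Areal heat capacity C = ρ c_p D = 999 × 4190 × 5.80 = 2.43×10^7 J m⁻² K⁻¹.
Relaxation time τ = C / λ = 2.43×10^7 / 29.2 = 8.31×10^5 s.
In days: 8.31×10^5 s / (86400 s/day) = 9.62 days.

9.62 days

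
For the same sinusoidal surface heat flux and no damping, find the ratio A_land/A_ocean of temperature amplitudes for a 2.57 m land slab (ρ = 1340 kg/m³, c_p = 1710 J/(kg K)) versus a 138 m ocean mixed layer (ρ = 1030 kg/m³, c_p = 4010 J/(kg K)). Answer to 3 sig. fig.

C_ocean = 1030 × 4010 × 138 = 5.70×10^8 J/(m²·K).
C_land = 1340 × 1710 × 2.57 = 5.89×10^6 J/(m²·K).
Undamped amplitude ∝ 1/C, so A_land/A_ocean = C_ocean/C_land = 96.8.

96.8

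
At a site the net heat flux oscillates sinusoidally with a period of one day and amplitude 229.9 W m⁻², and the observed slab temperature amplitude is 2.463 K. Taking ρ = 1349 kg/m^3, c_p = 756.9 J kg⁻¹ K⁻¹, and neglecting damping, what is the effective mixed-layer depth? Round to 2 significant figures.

1.3 m

ω = 2π / 86400 s = 7.27×10^-5 s⁻¹.
Required C = F₀ / (A ω) = 229.9 / (2.463 × 7.27×10^-5) = 1.28×10^6 J/(m²·K).
D = C / (ρ c_p) = 1.28×10^6 / (1349 × 756.9) = 1.26 m.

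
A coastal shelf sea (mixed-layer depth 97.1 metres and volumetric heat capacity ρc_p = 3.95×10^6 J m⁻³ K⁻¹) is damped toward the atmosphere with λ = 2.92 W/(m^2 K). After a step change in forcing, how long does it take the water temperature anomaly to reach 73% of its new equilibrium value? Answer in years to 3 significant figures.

5.45 years

Areal heat capacity C = ρc_p × D = 3.95×10^6 × 97.1 = 3.84×10^8 J m⁻² K⁻¹.
τ = C / λ = 3.84×10^8 / 2.92 = 1.31×10^8 s.
Fraction reached: 1 − e^(−t/τ) = 0.73 ⇒ t = −τ ln(1 − 0.73) = τ × 1.31.
t = 1.72×10^8 s = 5.45 years.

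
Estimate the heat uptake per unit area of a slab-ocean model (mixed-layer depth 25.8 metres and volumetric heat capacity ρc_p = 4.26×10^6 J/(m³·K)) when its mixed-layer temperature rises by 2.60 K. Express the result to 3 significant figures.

Areal heat capacity C = ρc_p × D = 4.26×10^6 × 25.8 = 1.10×10^8 J m⁻² K⁻¹.
ΔQ = C ΔT = 1.10×10^8 × 2.60 = 2.86×10^8 J/m².

2.86×10^8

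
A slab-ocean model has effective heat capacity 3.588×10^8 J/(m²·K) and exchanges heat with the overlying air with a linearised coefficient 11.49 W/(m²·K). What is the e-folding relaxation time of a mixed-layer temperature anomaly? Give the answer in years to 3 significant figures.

Areal heat capacity C = 3.588×10^8 J/(m²·K) (given).
Relaxation time τ = C / λ = 3.59×10^8 / 11.49 = 3.12×10^7 s.
In years: 3.12×10^7 s / (3.156×10^7 s/year) = 0.990 years.

0.990 years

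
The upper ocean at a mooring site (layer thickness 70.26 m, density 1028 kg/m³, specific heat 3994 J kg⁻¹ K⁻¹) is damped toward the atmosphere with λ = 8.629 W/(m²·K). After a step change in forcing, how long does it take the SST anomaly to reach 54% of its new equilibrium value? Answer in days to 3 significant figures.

Areal heat capacity C = ρ c_p D = 1028 × 3994 × 70.26 = 2.88×10^8 J m⁻² K⁻¹.
τ = C / λ = 2.88×10^8 / 8.629 = 3.34×10^7 s.
Fraction reached: 1 − e^(−t/τ) = 0.54 ⇒ t = −τ ln(1 − 0.54) = τ × 0.777.
t = 2.60×10^7 s = 300 days.

300 days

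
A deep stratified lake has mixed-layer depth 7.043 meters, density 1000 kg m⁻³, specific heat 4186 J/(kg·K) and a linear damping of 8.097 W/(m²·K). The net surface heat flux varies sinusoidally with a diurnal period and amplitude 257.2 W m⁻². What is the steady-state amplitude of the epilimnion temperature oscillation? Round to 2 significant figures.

0.12 K

Areal heat capacity C = ρ c_p D = 1000 × 4186 × 7.043 = 2.95×10^7 J m⁻² K⁻¹.
Angular frequency ω = 2π / T = 2π / 86400 s = 7.27×10^-5 s⁻¹.
√((Cω)² + λ²) = √((2140)² + 8.097²) = 2140 W/(m²·K).
Amplitude A = F₀ / √((Cω)²+λ²) = 257.2 / 2140 = 0.120 K.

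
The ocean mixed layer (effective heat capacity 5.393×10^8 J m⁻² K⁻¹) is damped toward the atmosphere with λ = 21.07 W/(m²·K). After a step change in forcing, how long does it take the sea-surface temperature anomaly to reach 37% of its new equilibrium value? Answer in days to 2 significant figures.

140 days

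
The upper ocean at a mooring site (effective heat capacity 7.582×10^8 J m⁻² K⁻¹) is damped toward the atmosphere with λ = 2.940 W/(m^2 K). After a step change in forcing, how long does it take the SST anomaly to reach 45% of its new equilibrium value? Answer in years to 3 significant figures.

4.89 years

Areal heat capacity C = 7.582×10^8 J m⁻² K⁻¹ (given).
τ = C / λ = 7.58×10^8 / 2.940 = 2.58×10^8 s.
Fraction reached: 1 − e^(−t/τ) = 0.45 ⇒ t = −τ ln(1 − 0.45) = τ × 0.598.
t = 1.54×10^8 s = 4.89 years.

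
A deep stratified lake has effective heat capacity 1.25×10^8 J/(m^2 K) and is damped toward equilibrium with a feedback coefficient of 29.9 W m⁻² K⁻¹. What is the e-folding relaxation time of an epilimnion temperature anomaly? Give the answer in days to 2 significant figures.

48 days

Areal heat capacity C = 1.25×10^8 J/(m^2 K) (given).
Relaxation time τ = C / λ = 1.25×10^8 / 29.9 = 4.18×10^6 s.
In days: 4.18×10^6 s / (86400 s/day) = 48.4 days.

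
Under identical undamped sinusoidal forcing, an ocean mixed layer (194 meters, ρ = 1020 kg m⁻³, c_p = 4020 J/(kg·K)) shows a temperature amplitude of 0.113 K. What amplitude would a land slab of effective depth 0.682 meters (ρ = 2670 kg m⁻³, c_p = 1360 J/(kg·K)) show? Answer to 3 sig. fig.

C_ocean = 7.95×10^8 J/(m²·K); C_land = 2.48×10^6 J/(m²·K).
A ∝ 1/C ⇒ A_land = A_ocean × C_ocean/C_land = 0.113 × 321 = 36.3 K.

36.3 K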